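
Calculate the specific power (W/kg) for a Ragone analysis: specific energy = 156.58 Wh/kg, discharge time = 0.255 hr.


Specific power = 156.58 Wh/kg / 0.255 hr = 614.0 W/kg

614.0 W/kg


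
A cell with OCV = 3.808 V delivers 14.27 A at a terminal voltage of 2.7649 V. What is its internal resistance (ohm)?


R = (OCV - V) / I = (3.808 - 2.7649) / 14.27 = 0.07310 ohm

0.07310 ohm


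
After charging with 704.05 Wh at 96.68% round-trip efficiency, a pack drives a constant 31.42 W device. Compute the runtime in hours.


Step 1: E_discharge = eta/100 * E_charge = 96.68/100 * 704.05 = 680.68 Wh
Step 2: t = E_discharge / P = 680.68 / 31.42 = 21.66 hr

21.66 hr


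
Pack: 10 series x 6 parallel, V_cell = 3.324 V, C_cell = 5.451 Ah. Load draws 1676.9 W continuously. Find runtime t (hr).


Step 1: E_pack = Ns * V_cell * Np * C_cell = 10 * 3.324 * 6 * 5.451 = 1087.1 Wh
Step 2: t = E_pack / P = 1087.1 / 1676.9 = 0.6483 hr

0.6483 hr


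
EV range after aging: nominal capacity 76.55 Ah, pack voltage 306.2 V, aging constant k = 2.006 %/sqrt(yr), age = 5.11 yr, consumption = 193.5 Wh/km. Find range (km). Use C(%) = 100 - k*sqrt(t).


Step 1: capacity retention = 100 - 2.006 * sqrt(5.11) = 100 - 2.006 * 2.2605 = 95.465%
Step 2: C_now = 76.55 * 95.465/100 = 73.078 Ah
Step 3: E_pack = V * C_now = 306.2 * 73.078 = 22376 Wh
Step 4: range = E_pack / consumption = 22376 / 193.5 = 115.6 km

115.6 km


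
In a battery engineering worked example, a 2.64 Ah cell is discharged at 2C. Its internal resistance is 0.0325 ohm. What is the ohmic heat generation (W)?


Step 1: I = C_rate * capacity = 2 * 2.64 = 5.28 A
Step 2: Q = I^2 * R = 5.28^2 * 0.0325 = 27.878 * 0.0325 = 0.9060 W

0.9060 W


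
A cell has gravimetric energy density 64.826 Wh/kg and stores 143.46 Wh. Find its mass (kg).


m = E / ED = 143.46 / 64.826 = 2.213 kg

2.213 kg


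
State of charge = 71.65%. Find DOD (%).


DOD = 100 - SOC = 100 - 71.65 = 28.35%

28.35%


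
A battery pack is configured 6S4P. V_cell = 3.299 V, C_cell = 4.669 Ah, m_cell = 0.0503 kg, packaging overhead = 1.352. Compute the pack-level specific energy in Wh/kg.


Step 1: V_pack = 6 * 3.299 = 19.794 V
Step 2: C_pack = 4 * 4.669 = 18.676 Ah
Step 3: E_pack = V_pack * C_pack = 19.794 * 18.676 = 369.67 Wh
Step 4: m_pack = 6 * 4 * 0.0503 * 1.352 = 1.6321 kg
Step 5: ED = E_pack / m_pack = 369.67 / 1.6321 = 226.5 Wh/kg

226.5 Wh/kg


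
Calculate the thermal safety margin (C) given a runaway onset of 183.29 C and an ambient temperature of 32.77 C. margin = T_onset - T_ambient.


Safety margin = 183.29 C - 32.77 C = 150.52 C

150.52 C


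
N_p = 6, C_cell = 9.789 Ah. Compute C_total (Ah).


Parallel capacities add: 6 * 9.789 Ah = 58.734 Ah

58.734 Ah


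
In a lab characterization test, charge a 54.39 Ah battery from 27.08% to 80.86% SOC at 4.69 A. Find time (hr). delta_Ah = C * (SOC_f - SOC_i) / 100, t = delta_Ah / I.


Step 1: dSOC = 80.86% - 27.08% = 53.78%
Step 2: delta_Ah = 54.39 * 53.78 / 100 = 29.251 Ah
Step 3: t = 29.251 / 4.69 = 6.237 hr

6.237 hr


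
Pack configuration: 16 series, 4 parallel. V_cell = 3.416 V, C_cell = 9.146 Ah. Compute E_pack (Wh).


V_pack = 16 * 3.416 = 54.656 V
C_pack = 4 * 9.146 = 36.584 Ah
E = V_pack * C_pack = 54.656 * 36.584 = 2000 Wh

2000 Wh


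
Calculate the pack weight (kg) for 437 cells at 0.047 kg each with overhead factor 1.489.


m_pack = n * m_cell * overhead = 437 * 0.047 * 1.489 = 30.58 kg

30.58 kg


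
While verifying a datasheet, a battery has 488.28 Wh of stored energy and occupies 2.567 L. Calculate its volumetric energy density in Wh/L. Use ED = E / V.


ED = E / V = 488.28 / 2.567 = 190.2 Wh/L

190.2 Wh/L


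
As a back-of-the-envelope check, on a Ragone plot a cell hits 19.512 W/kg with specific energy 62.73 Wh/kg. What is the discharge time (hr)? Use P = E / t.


t = E / P = 62.73 / 19.512 = 3.215 hr

3.215 hr


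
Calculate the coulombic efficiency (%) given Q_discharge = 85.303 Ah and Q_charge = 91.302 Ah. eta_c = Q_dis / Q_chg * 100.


eta_c = Q_dis / Q_chg * 100 = 85.303 / 91.302 * 100 = 93.43%

93.43%


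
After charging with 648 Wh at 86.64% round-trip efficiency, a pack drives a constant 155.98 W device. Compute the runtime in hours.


Step 1: E_discharge = eta/100 * E_charge = 86.64/100 * 648 = 561.43 Wh
Step 2: t = E_discharge / P = 561.43 / 155.98 = 3.599 hr

3.599 hr


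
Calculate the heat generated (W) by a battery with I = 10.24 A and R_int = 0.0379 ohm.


I^2 = 104.86
Q = 104.86 * 0.0379 = 3.974 W

3.974 W


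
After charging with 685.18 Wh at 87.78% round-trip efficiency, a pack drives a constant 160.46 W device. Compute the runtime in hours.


Step 1: E_discharge = eta/100 * E_charge = 87.78/100 * 685.18 = 601.45 Wh
Step 2: t = E_discharge / P = 601.45 / 160.46 = 3.748 hr

3.748 hr


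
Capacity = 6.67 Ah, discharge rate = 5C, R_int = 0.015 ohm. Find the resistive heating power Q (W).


Step 1: I = C_rate * capacity = 5 * 6.67 = 33.35 A
Step 2: Q = I^2 * R = 33.35^2 * 0.015 = 1112.2 * 0.015 = 16.68 W

16.68 W


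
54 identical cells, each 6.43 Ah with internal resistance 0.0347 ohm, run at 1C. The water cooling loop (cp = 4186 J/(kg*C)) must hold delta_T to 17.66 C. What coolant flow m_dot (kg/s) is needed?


Step 1: I = 1 * 6.43 = 6.43 A
Step 2: Q_cell = I^2 * R = 6.43^2 * 0.0347 = 1.4347 W
Step 3: Q_total = 54 * 1.4347 = 77.474 W
Step 4: m_dot = Q_total / (cp * dT) = 77.474 / (4186 * 17.66) = 0.001048 kg/s

0.001048 kg/s


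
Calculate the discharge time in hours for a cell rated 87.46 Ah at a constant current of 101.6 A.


t = capacity / current = 87.46 / 101.6 = 0.8608 hr

0.8608 hr


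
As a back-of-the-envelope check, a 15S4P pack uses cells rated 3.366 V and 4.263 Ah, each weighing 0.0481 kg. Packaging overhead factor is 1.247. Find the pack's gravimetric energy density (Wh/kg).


Step 1: V_pack = 15 * 3.366 = 50.49 V
Step 2: C_pack = 4 * 4.263 = 17.052 Ah
Step 3: E_pack = V_pack * C_pack = 50.49 * 17.052 = 860.96 Wh
Step 4: m_pack = 15 * 4 * 0.0481 * 1.247 = 3.5988 kg
Step 5: ED = E_pack / m_pack = 860.96 / 3.5988 = 239.2 Wh/kg

239.2 Wh/kg


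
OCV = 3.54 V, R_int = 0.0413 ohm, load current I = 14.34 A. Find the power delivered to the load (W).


Step 1: V_terminal = OCV - I*R = 3.54 - 14.34 * 0.0413 = 2.9478 V
Step 2: P_out = V_terminal * I = 2.9478 * 14.34 = 42.27 W

42.27 W


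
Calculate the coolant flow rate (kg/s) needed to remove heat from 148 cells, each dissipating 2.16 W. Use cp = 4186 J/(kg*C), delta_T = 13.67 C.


Step 1: Total heat Q = 148 * 2.16 W = 319.68 W
Step 2: denom = cp * dT = 4186 * 13.67 = 57223
Step 3: m_dot = 319.68 / 57223 = 0.005587 kg/s

0.005587 kg/s


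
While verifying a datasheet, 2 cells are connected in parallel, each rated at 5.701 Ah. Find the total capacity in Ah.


Parallel capacities add: 2 * 5.701 Ah = 11.402 Ah

11.402 Ah


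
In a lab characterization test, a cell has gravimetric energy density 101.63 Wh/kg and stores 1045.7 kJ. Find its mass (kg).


Convert: E = 1045.7 kJ = 290.47 Wh
m = E / ED = 290.47 / 101.63 = 2.858 kg

2.858 kg


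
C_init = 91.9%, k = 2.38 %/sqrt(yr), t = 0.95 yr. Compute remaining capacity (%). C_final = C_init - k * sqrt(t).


sqrt(t) = sqrt(0.95) = 0.97468
C_final = 91.9 - 2.38 * 0.97468 = 89.58%

89.58%


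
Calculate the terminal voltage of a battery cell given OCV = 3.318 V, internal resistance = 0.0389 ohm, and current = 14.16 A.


V = OCV - I*R = 3.318 - 14.16 * 0.0389 = 2.767 V

2.767 V


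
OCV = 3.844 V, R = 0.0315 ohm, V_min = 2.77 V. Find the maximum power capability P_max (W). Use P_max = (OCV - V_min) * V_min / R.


dV = OCV - V_min = 1.074 V (so I_max = dV / R)
P_max = dV * V_min / R = 1.074 * 2.77 / 0.0315 = 94.44 W

94.44 W


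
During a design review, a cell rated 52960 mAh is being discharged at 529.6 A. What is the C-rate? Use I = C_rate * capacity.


Convert: capacity = 52960 mAh = 52.96 Ah
C_rate = I / capacity = 529.6 / 52.96 = 10C

10C


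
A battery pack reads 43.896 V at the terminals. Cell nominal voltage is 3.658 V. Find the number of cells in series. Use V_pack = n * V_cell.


n = V_pack / V_cell = 43.896 / 3.658 = 12

12


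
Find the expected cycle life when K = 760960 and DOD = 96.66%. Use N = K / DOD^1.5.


Step 1: DOD^1.5 = 96.66^1.5 = 950.32
Step 2: N = 760960 / 950.32 = 800.7 cycles

800.7 cycles


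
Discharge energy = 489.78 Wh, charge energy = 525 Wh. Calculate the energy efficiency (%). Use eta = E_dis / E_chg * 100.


eta_e = E_dis / E_chg * 100 = 489.78 / 525 * 100 = 93.29%

93.29%


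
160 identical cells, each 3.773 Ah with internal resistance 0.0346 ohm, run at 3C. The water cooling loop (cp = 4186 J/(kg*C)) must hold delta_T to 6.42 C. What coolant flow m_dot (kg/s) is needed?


Step 1: I = 3 * 3.773 = 11.319 A
Step 2: Q_cell = I^2 * R = 11.319^2 * 0.0346 = 4.4329 W
Step 3: Q_total = 160 * 4.4329 = 709.26 W
Step 4: m_dot = Q_total / (cp * dT) = 709.26 / (4186 * 6.42) = 0.02639 kg/s

0.02639 kg/s


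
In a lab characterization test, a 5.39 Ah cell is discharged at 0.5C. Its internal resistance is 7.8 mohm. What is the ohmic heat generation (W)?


Convert: R = 7.8 mohm = 0.0078 ohm
Step 1: I = C_rate * capacity = 0.5 * 5.39 = 2.695 A
Step 2: Q = I^2 * R = 2.695^2 * 0.0078 = 7.263 * 0.0078 = 0.05665 W

0.05665 W


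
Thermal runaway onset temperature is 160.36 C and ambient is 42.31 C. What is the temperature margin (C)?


margin = T_onset - T_ambient = 160.36 - 42.31 = 118.05 C

118.05 C


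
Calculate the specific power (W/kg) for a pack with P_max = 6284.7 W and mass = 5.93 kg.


Specific power = 6284.7 W / 5.93 kg = 1060 W/kg

1060 W/kg


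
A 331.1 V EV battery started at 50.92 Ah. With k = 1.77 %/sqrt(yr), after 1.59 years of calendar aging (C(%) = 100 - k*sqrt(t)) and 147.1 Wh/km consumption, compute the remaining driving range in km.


Step 1: capacity retention = 100 - 1.77 * sqrt(1.59) = 100 - 1.77 * 1.261 = 97.768%
Step 2: C_now = 50.92 * 97.768/100 = 49.783 Ah
Step 3: E_pack = V * C_now = 331.1 * 49.783 = 16483 Wh
Step 4: range = E_pack / consumption = 16483 / 147.1 = 112.1 km

112.1 km


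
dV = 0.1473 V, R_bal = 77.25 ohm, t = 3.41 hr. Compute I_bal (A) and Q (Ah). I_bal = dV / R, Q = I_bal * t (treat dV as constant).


First, Ohm's law: I_bal = 0.1473 V / 77.25 ohm = 0.0019068 A
Then Q = I * t = 0.0019068 A * 3.41 hr = 0.006502 Ah

I=0.0019068 A, Q=0.006502 Ah


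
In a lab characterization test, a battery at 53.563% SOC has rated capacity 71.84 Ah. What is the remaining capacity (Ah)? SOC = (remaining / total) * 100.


remaining = SOC / 100 * total = 53.563 / 100 * 71.84 = 38.48 Ah

38.48 Ah


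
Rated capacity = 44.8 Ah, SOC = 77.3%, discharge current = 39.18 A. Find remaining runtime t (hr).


Step 1: remaining = SOC/100 * C_total = 77.3/100 * 44.8 = 34.63 Ah
Step 2: t = remaining / I = 34.63 / 39.18 = 0.8839 hr

0.8839 hr


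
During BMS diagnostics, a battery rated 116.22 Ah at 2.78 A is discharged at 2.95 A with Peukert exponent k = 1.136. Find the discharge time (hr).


t_rated = C / I_rated = 116.22 / 2.78 = 41.806 hr
(I_rated/I)^k = (0.94237)^1.136 = 0.93479
t = t_rated * (I_rated/I)^k = 41.806 * 0.93479 = 39.08 hr

39.08 hr


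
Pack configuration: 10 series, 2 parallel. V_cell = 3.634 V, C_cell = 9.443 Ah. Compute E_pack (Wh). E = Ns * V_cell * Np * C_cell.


V_pack = 10 * 3.634 = 36.34 V
C_pack = 2 * 9.443 = 18.886 Ah
E = V_pack * C_pack = 36.34 * 18.886 = 686.3 Wh

686.3 Wh


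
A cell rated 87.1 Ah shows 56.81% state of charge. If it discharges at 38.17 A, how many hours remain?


Step 1: remaining = SOC/100 * C_total = 56.81/100 * 87.1 = 49.482 Ah
Step 2: t = remaining / I = 49.482 / 38.17 = 1.296 hr

1.296 hr


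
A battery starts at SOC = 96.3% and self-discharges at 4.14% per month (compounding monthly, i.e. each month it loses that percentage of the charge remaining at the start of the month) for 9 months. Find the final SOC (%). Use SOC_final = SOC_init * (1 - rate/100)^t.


Monthly retention factor = 1 - 4.14/100 = 0.9586
Over 9 months: factor^9 = 0.6835
SOC_final = 96.3 * 0.6835 = 65.82%

65.82%


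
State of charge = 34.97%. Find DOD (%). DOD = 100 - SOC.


Complement of SOC: DOD = 100% - 34.97% = 65.03%

65.03%


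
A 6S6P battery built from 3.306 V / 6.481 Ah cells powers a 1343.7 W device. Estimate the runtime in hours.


Step 1: E_pack = Ns * V_cell * Np * C_cell = 6 * 3.306 * 6 * 6.481 = 771.34 Wh
Step 2: t = E_pack / P = 771.34 / 1343.7 = 0.5740 hr

0.5740 hr


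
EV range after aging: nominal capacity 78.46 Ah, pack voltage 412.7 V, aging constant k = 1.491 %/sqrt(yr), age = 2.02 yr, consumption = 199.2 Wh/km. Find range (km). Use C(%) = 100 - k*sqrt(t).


Step 1: capacity retention = 100 - 1.491 * sqrt(2.02) = 100 - 1.491 * 1.4213 = 97.881%
Step 2: C_now = 78.46 * 97.881/100 = 76.797 Ah
Step 3: E_pack = V * C_now = 412.7 * 76.797 = 31694 Wh
Step 4: range = E_pack / consumption = 31694 / 199.2 = 159.1 km

159.1 km


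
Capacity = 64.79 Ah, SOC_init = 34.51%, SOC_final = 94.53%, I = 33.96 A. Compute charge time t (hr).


delta_Ah = 64.79 * (94.53 - 34.51) / 100 = 38.887 Ah
t = delta_Ah / I = 38.887 / 33.96 = 1.145 hr

1.145 hr


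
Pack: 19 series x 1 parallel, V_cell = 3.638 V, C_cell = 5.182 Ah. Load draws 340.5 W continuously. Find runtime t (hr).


Step 1: E_pack = Ns * V_cell * Np * C_cell = 19 * 3.638 * 1 * 5.182 = 358.19 Wh
Step 2: t = E_pack / P = 358.19 / 340.5 = 1.052 hr

1.052 hr


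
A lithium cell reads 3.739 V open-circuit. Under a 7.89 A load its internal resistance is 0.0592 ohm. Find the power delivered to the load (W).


Step 1: V_terminal = OCV - I*R = 3.739 - 7.89 * 0.0592 = 3.2719 V
Step 2: P_out = V_terminal * I = 3.2719 * 7.89 = 25.82 W

25.82 W


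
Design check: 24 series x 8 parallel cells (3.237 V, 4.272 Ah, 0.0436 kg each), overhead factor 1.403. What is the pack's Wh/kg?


Step 1: V_pack = 24 * 3.237 = 77.688 V
Step 2: C_pack = 8 * 4.272 = 34.176 Ah
Step 3: E_pack = V_pack * C_pack = 77.688 * 34.176 = 2655.1 Wh
Step 4: m_pack = 24 * 8 * 0.0436 * 1.403 = 11.745 kg
Step 5: ED = E_pack / m_pack = 2655.1 / 11.745 = 226.1 Wh/kg

226.1 Wh/kg


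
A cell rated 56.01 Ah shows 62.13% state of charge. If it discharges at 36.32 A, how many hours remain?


Step 1: remaining = SOC/100 * C_total = 62.13/100 * 56.01 = 34.799 Ah
Step 2: t = remaining / I = 34.799 / 36.32 = 0.9581 hr

0.9581 hr


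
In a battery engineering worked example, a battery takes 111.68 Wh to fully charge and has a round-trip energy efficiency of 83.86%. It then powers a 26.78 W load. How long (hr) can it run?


Step 1: E_discharge = eta/100 * E_charge = 83.86/100 * 111.68 = 93.655 Wh
Step 2: t = E_discharge / P = 93.655 / 26.78 = 3.497 hr

3.497 hr


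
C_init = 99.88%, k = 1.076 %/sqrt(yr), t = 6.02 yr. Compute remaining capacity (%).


sqrt(t) = sqrt(6.02) = 2.4536
C_final = 99.88 - 1.076 * 2.4536 = 97.24%

97.24%


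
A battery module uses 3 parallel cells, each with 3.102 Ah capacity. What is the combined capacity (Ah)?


Parallel capacities add: 3 * 3.102 Ah = 9.306 Ah

9.306 Ah


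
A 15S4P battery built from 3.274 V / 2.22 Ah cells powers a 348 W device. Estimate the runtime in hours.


Step 1: E_pack = Ns * V_cell * Np * C_cell = 15 * 3.274 * 4 * 2.22 = 436.1 Wh
Step 2: t = E_pack / P = 436.1 / 348 = 1.253 hr

1.253 hr


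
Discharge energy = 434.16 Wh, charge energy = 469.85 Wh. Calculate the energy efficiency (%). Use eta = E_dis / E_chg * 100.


Round-trip efficiency = 434.16/469.85 * 100% = 92.40%

92.40%


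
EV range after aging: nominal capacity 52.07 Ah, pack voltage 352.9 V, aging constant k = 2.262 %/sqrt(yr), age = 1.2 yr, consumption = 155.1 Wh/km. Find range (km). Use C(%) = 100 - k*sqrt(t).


Step 1: capacity retention = 100 - 2.262 * sqrt(1.2) = 100 - 2.262 * 1.0954 = 97.522%
Step 2: C_now = 52.07 * 97.522/100 = 50.78 Ah
Step 3: E_pack = V * C_now = 352.9 * 50.78 = 17920 Wh
Step 4: range = E_pack / consumption = 17920 / 155.1 = 115.5 km

115.5 km


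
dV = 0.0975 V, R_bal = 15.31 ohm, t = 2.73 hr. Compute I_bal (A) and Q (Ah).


First, Ohm's law: I_bal = 0.0975 V / 15.31 ohm = 0.0063684 A
Then Q = I * t = 0.0063684 A * 2.73 hr = 0.01739 Ah

I=0.0063684 A, Q=0.01739 Ah


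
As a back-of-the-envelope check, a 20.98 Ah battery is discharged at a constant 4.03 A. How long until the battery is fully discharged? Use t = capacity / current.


Runtime = 20.98 Ah / 4.03 A = 5.206 hr

5.206 hr


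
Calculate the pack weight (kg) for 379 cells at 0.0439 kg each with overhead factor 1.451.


m_pack = n * m_cell * overhead = 379 * 0.0439 * 1.451 = 24.14 kg

24.14 kg


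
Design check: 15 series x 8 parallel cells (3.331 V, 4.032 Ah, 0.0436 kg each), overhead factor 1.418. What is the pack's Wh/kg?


Step 1: V_pack = 15 * 3.331 = 49.965 V
Step 2: C_pack = 8 * 4.032 = 32.256 Ah
Step 3: E_pack = V_pack * C_pack = 49.965 * 32.256 = 1611.7 Wh
Step 4: m_pack = 15 * 8 * 0.0436 * 1.418 = 7.419 kg
Step 5: ED = E_pack / m_pack = 1611.7 / 7.419 = 217.2 Wh/kg

217.2 Wh/kg


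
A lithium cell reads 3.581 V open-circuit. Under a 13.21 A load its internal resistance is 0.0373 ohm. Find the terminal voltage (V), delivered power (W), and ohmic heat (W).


Step 1: V_terminal = OCV - I*R = 3.581 - 13.21 * 0.0373 = 3.0883 V
Step 2: P_out = V_terminal * I = 3.0883 * 13.21 = 40.80 W
Step 3: Q = I^2 * R = 13.21^2 * 0.0373 = 6.509 W

V=3.0883 V, P=40.80 W, Q=6.509 W


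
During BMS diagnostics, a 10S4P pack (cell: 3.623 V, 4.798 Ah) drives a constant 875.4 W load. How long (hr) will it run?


Step 1: E_pack = Ns * V_cell * Np * C_cell = 10 * 3.623 * 4 * 4.798 = 695.33 Wh
Step 2: t = E_pack / P = 695.33 / 875.4 = 0.7943 hr

0.7943 hr


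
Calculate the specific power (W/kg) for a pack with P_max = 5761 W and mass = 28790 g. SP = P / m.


Convert: m = 28790 g = 28.79 kg
Specific power = 5761 W / 28.79 kg = 200.1 W/kg

200.1 W/kg


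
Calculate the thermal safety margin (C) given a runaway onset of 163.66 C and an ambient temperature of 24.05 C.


margin = T_onset - T_ambient = 163.66 - 24.05 = 139.61 C

139.61 C


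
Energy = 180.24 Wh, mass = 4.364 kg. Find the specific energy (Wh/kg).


ED = E / m = 180.24 / 4.364 = 41.30 Wh/kg

41.30 Wh/kg


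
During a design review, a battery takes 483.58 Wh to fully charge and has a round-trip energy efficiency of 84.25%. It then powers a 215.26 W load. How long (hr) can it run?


Step 1: E_discharge = eta/100 * E_charge = 84.25/100 * 483.58 = 407.42 Wh
Step 2: t = E_discharge / P = 407.42 / 215.26 = 1.893 hr

1.893 hr


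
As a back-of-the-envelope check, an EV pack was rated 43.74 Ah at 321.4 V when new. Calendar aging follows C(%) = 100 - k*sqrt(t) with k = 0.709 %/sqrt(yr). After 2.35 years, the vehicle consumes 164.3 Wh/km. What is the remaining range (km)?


Step 1: capacity retention = 100 - 0.709 * sqrt(2.35) = 100 - 0.709 * 1.533 = 98.913%
Step 2: C_now = 43.74 * 98.913/100 = 43.265 Ah
Step 3: E_pack = V * C_now = 321.4 * 43.265 = 13905 Wh
Step 4: range = E_pack / consumption = 13905 / 164.3 = 84.63 km

84.63 km


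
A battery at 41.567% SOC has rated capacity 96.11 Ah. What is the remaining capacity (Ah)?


remaining = SOC / 100 * total = 41.567 / 100 * 96.11 = 39.95 Ah

39.95 Ah


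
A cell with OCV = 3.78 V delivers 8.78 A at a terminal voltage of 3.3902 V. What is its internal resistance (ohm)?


R = (OCV - V) / I = (3.78 - 3.3902) / 8.78 = 0.04440 ohm

0.04440 ohm


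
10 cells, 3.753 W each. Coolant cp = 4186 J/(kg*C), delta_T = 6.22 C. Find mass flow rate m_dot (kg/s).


Q_total = 10 * 3.753 = 37.53 W
m_dot = Q_total / (cp * dT) = 37.53 / (4186 * 6.22) = 0.001441 kg/s

0.001441 kg/s


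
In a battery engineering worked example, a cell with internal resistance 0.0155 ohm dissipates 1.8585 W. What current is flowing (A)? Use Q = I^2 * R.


I = sqrt(Q / R) = sqrt(1.8585 / 0.0155) = sqrt(119.9) = 10.95 A

10.95 A


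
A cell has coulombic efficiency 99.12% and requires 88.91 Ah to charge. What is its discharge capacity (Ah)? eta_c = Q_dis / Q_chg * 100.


Q_dis = eta/100 * Q_chg = 99.12/100 * 88.91 = 88.13 Ah

88.13 Ah


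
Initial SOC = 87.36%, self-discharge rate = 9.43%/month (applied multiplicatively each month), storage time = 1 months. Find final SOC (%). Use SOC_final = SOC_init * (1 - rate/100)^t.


decay = (1 - 9.43/100)^1 = 0.9057
SOC_final = 87.36 * 0.9057 = 79.12%

79.12%


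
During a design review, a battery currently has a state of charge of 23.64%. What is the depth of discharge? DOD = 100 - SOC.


DOD = 100 - SOC = 100 - 23.64 = 76.36%

76.36%


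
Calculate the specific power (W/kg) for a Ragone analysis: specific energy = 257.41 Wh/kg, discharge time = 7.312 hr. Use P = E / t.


P_specific = E / t = 257.41 / 7.312 = 35.20 W/kg

35.20 W/kg


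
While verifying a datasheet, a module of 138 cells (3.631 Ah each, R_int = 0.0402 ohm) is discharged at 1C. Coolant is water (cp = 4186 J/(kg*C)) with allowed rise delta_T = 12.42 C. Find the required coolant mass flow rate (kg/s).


Step 1: I = 1 * 3.631 = 3.631 A
Step 2: Q_cell = I^2 * R = 3.631^2 * 0.0402 = 0.53 W
Step 3: Q_total = 138 * 0.53 = 73.14 W
Step 4: m_dot = Q_total / (cp * dT) = 73.14 / (4186 * 12.42) = 0.001407 kg/s

0.001407 kg/s


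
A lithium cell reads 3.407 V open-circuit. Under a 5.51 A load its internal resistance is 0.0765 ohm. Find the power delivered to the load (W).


Step 1: V_terminal = OCV - I*R = 3.407 - 5.51 * 0.0765 = 2.9855 V
Step 2: P_out = V_terminal * I = 2.9855 * 5.51 = 16.45 W

16.45 W


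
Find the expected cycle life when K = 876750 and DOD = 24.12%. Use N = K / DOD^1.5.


DOD^1.5 = 118.46
N = K / DOD^1.5 = 876750 / 118.46 = 7401

7401 cycles


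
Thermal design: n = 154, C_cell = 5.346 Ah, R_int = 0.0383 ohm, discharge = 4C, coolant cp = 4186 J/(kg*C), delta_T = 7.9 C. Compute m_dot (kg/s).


Step 1: I = 4 * 5.346 = 21.384 A
Step 2: Q_cell = I^2 * R = 21.384^2 * 0.0383 = 17.514 W
Step 3: Q_total = 154 * 17.514 = 2697.2 W
Step 4: m_dot = Q_total / (cp * dT) = 2697.2 / (4186 * 7.9) = 0.08156 kg/s

0.08156 kg/s


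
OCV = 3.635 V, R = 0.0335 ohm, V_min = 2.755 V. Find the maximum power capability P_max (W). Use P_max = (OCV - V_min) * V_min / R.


P_max = (OCV - V_min) * V_min / R = (3.635 - 2.755) * 2.755 / 0.0335 = 0.88 * 2.755 / 0.0335 = 72.37 W

72.37 W


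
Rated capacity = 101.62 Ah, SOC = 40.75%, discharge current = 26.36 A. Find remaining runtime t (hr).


Step 1: remaining = SOC/100 * C_total = 40.75/100 * 101.62 = 41.41 Ah
Step 2: t = remaining / I = 41.41 / 26.36 = 1.571 hr

1.571 hr


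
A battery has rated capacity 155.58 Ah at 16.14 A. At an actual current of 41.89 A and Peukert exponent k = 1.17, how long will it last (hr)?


t_rated = C / I_rated = 155.58 / 16.14 = 9.6394 hr
(I_rated/I)^k = (0.38529)^1.17 = 0.32762
t = t_rated * (I_rated/I)^k = 9.6394 * 0.32762 = 3.158 hr

3.158 hr


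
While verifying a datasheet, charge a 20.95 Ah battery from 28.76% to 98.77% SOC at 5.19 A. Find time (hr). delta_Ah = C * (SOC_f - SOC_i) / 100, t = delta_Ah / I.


Step 1: dSOC = 98.77% - 28.76% = 70.01%
Step 2: delta_Ah = 20.95 * 70.01 / 100 = 14.667 Ah
Step 3: t = 14.667 / 5.19 = 2.826 hr

2.826 hr


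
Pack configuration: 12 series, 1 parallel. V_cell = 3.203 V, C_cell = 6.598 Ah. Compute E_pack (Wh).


E = Ns * Vcell * Np * Ccell = 12 * 3.203 * 1 * 6.598 = 253.6 Wh

253.6 Wh


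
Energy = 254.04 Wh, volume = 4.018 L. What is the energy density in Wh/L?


Volumetric ED = 254.04 Wh / 4.018 L = 63.23 Wh/L

63.23 Wh/L


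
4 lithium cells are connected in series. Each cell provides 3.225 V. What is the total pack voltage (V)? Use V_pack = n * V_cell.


V_pack = n * V_cell = 4 * 3.225 = 12.9 V

12.9 V


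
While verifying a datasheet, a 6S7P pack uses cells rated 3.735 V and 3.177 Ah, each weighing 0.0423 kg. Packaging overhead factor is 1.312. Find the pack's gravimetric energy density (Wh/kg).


Step 1: V_pack = 6 * 3.735 = 22.41 V
Step 2: C_pack = 7 * 3.177 = 22.239 Ah
Step 3: E_pack = V_pack * C_pack = 22.41 * 22.239 = 498.38 Wh
Step 4: m_pack = 6 * 7 * 0.0423 * 1.312 = 2.3309 kg
Step 5: ED = E_pack / m_pack = 498.38 / 2.3309 = 213.8 Wh/kg

213.8 Wh/kg


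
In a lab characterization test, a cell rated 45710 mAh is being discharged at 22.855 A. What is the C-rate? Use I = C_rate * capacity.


Convert: capacity = 45710 mAh = 45.71 Ah
C_rate = I / capacity = 22.855 / 45.71 = 0.5C

0.5C


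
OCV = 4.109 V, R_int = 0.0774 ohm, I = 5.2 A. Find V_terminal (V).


IR drop = 5.2 * 0.0774 = 0.40248 V
V = 4.109 - 0.40248 = 3.707 V

3.707 V


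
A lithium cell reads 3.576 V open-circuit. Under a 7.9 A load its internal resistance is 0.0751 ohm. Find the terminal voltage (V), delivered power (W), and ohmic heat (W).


Step 1: V_terminal = OCV - I*R = 3.576 - 7.9 * 0.0751 = 2.9827 V
Step 2: P_out = V_terminal * I = 2.9827 * 7.9 = 23.56 W
Step 3: Q = I^2 * R = 7.9^2 * 0.0751 = 4.687 W

V=2.9827 V, P=23.56 W, Q=4.687 W


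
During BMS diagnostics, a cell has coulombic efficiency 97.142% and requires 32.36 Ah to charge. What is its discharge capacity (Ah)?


Q_dis = eta/100 * Q_chg = 97.142/100 * 32.36 = 31.44 Ah

31.44 Ah


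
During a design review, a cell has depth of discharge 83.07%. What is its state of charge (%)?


SOC = 100 - DOD = 100 - 83.07 = 16.93%

16.93%


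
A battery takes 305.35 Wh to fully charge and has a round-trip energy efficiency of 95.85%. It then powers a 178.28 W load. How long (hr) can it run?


Step 1: E_discharge = eta/100 * E_charge = 95.85/100 * 305.35 = 292.68 Wh
Step 2: t = E_discharge / P = 292.68 / 178.28 = 1.642 hr

1.642 hr


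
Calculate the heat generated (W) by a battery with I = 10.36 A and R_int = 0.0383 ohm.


I^2 = 107.33
Q = 107.33 * 0.0383 = 4.111 W

4.111 W


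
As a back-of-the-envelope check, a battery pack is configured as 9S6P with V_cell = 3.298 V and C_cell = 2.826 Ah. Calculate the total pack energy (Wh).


E = Ns * Vcell * Np * Ccell = 9 * 3.298 * 6 * 2.826 = 503.3 Wh

503.3 Wh


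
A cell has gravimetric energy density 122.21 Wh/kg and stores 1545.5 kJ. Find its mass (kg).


Convert: E = 1545.5 kJ = 429.31 Wh
m = E / ED = 429.31 / 122.21 = 3.513 kg

3.513 kg


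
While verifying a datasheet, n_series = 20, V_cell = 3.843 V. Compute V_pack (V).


Series voltages add: 20 * 3.843 V = 76.86 V

76.86 V


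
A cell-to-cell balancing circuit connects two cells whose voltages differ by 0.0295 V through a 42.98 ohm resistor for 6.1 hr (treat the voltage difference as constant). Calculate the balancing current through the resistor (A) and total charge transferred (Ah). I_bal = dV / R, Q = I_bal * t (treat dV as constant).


I_bal = dV / R = 0.0295 / 42.98 = 6.8637e-04 A
Q = I_bal * t = 6.8637e-04 * 6.1 = 0.004187 Ah

I=6.8637e-04 A, Q=0.004187 Ah


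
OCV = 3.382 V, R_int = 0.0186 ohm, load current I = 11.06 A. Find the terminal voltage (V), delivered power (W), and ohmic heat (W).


Step 1: V_terminal = OCV - I*R = 3.382 - 11.06 * 0.0186 = 3.1763 V
Step 2: P_out = V_terminal * I = 3.1763 * 11.06 = 35.13 W
Step 3: Q = I^2 * R = 11.06^2 * 0.0186 = 2.275 W

V=3.1763 V, P=35.13 W, Q=2.275 W


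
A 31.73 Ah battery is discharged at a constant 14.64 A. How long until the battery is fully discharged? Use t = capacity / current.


t = capacity / current = 31.73 / 14.64 = 2.167 hr

2.167 hr


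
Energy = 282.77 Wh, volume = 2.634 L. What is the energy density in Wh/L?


Volumetric ED = 282.77 Wh / 2.634 L = 107.4 Wh/L

107.4 Wh/L


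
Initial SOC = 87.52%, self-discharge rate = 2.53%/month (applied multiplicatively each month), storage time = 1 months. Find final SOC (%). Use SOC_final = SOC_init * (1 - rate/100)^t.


decay = (1 - 2.53/100)^1 = 0.9747
SOC_final = 87.52 * 0.9747 = 85.31%

85.31%


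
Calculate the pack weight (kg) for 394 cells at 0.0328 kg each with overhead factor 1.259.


m_pack = n * m_cell * overhead = 394 * 0.0328 * 1.259 = 16.27 kg

16.27 kg


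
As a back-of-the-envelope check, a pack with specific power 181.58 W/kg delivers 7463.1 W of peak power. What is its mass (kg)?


m = P / SP = 7463.1 / 181.58 = 41.10 kg

41.10 kg


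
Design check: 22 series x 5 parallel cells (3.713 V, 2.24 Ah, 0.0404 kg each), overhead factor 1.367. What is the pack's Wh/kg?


Step 1: V_pack = 22 * 3.713 = 81.686 V
Step 2: C_pack = 5 * 2.24 = 11.2 Ah
Step 3: E_pack = V_pack * C_pack = 81.686 * 11.2 = 914.88 Wh
Step 4: m_pack = 22 * 5 * 0.0404 * 1.367 = 6.0749 kg
Step 5: ED = E_pack / m_pack = 914.88 / 6.0749 = 150.6 Wh/kg

150.6 Wh/kg


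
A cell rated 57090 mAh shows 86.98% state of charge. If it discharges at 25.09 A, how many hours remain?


Convert: C_total = 57090 mAh = 57.09 Ah
Step 1: remaining = SOC/100 * C_total = 86.98/100 * 57.09 = 49.657 Ah
Step 2: t = remaining / I = 49.657 / 25.09 = 1.979 hr

1.979 hr


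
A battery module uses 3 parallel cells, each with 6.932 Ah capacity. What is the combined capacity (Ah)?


C_total = 3 * 6.932 = 20.796 Ah

20.796 Ah


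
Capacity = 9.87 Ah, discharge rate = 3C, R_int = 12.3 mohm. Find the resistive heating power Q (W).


Convert: R = 12.3 mohm = 0.0123 ohm
Step 1: I = C_rate * capacity = 3 * 9.87 = 29.61 A
Step 2: Q = I^2 * R = 29.61^2 * 0.0123 = 876.75 * 0.0123 = 10.78 W

10.78 W


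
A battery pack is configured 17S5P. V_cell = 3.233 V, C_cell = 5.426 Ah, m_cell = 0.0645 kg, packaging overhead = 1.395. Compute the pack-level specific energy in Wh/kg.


Step 1: V_pack = 17 * 3.233 = 54.961 V
Step 2: C_pack = 5 * 5.426 = 27.13 Ah
Step 3: E_pack = V_pack * C_pack = 54.961 * 27.13 = 1491.1 Wh
Step 4: m_pack = 17 * 5 * 0.0645 * 1.395 = 7.6481 kg
Step 5: ED = E_pack / m_pack = 1491.1 / 7.6481 = 195.0 Wh/kg

195.0 Wh/kg


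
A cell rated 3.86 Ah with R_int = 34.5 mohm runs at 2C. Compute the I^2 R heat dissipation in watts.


Convert: R = 34.5 mohm = 0.0345 ohm
Step 1: I = C_rate * capacity = 2 * 3.86 = 7.72 A
Step 2: Q = I^2 * R = 7.72^2 * 0.0345 = 59.598 * 0.0345 = 2.056 W

2.056 W


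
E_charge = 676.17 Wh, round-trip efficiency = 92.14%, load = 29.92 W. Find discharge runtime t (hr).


Step 1: E_discharge = eta/100 * E_charge = 92.14/100 * 676.17 = 623.02 Wh
Step 2: t = E_discharge / P = 623.02 / 29.92 = 20.82 hr

20.82 hr


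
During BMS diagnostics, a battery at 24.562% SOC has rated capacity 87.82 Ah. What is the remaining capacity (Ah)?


remaining = SOC / 100 * total = 24.562 / 100 * 87.82 = 21.57 Ah

21.57 Ah


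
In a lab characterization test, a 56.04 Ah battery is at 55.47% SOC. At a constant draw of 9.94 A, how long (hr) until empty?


Step 1: remaining = SOC/100 * C_total = 55.47/100 * 56.04 = 31.085 Ah
Step 2: t = remaining / I = 31.085 / 9.94 = 3.127 hr

3.127 hr


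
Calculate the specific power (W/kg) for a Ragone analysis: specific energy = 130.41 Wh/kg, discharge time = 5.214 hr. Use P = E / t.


P_specific = E / t = 130.41 / 5.214 = 25.01 W/kg

25.01 W/kg


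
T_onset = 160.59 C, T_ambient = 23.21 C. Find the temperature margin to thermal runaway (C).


margin = T_onset - T_ambient = 160.59 - 23.21 = 137.38 C

137.38 C


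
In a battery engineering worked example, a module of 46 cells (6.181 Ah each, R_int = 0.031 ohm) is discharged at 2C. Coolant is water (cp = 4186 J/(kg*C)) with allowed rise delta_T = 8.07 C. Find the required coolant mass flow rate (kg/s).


Step 1: I = 2 * 6.181 = 12.362 A
Step 2: Q_cell = I^2 * R = 12.362^2 * 0.031 = 4.7374 W
Step 3: Q_total = 46 * 4.7374 = 217.92 W
Step 4: m_dot = Q_total / (cp * dT) = 217.92 / (4186 * 8.07) = 0.006451 kg/s

0.006451 kg/s


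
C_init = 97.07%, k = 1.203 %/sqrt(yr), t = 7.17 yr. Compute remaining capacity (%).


Step 1: sqrt(7.17 yr) = 2.6777
Step 2: drop = 1.203 * 2.6777 = 3.2213
Step 3: C_final = 97.07 - 3.2213 = 93.85%

93.85%


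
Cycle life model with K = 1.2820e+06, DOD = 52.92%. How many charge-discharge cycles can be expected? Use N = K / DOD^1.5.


DOD^1.5 = 384.97
N = K / DOD^1.5 = 1.2820e+06 / 384.97 = 3330

3330 cycles


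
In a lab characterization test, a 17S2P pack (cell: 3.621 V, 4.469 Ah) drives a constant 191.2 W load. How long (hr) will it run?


Step 1: E_pack = Ns * V_cell * Np * C_cell = 17 * 3.621 * 2 * 4.469 = 550.2 Wh
Step 2: t = E_pack / P = 550.2 / 191.2 = 2.878 hr

2.878 hr


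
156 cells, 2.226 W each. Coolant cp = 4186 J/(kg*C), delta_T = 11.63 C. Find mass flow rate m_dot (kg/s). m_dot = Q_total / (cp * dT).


Step 1: Total heat Q = 156 * 2.226 W = 347.26 W
Step 2: denom = cp * dT = 4186 * 11.63 = 48683
Step 3: m_dot = 347.26 / 48683 = 0.007133 kg/s

0.007133 kg/s


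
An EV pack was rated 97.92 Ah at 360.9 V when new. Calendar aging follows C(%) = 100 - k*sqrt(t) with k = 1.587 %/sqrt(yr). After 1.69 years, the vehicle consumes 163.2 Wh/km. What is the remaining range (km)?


Step 1: capacity retention = 100 - 1.587 * sqrt(1.69) = 100 - 1.587 * 1.3 = 97.937%
Step 2: C_now = 97.92 * 97.937/100 = 95.9 Ah
Step 3: E_pack = V * C_now = 360.9 * 95.9 = 34610 Wh
Step 4: range = E_pack / consumption = 34610 / 163.2 = 212.1 km

212.1 km


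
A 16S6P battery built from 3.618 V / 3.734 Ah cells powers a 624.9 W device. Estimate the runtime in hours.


Step 1: E_pack = Ns * V_cell * Np * C_cell = 16 * 3.618 * 6 * 3.734 = 1296.9 Wh
Step 2: t = E_pack / P = 1296.9 / 624.9 = 2.075 hr

2.075 hr


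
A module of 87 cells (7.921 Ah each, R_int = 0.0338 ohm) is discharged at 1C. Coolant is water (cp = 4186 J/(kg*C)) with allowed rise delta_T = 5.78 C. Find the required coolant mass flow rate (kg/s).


Step 1: I = 1 * 7.921 = 7.921 A
Step 2: Q_cell = I^2 * R = 7.921^2 * 0.0338 = 2.1207 W
Step 3: Q_total = 87 * 2.1207 = 184.5 W
Step 4: m_dot = Q_total / (cp * dT) = 184.5 / (4186 * 5.78) = 0.007626 kg/s

0.007626 kg/s


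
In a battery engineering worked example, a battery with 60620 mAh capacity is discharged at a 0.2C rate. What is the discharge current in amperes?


Convert: capacity = 60620 mAh = 60.62 Ah
I = C_rate * capacity = 0.2 * 60.62 = 12.124 A

12.124 A


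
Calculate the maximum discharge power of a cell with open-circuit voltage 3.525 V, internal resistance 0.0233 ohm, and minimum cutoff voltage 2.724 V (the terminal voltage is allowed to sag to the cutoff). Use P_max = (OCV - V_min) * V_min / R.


dV = OCV - V_min = 0.801 V (so I_max = dV / R)
P_max = dV * V_min / R = 0.801 * 2.724 / 0.0233 = 93.64 W

93.64 W


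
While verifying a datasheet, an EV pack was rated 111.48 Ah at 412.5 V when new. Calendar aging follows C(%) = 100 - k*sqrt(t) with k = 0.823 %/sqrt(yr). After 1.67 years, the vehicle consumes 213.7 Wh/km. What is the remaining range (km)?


Step 1: capacity retention = 100 - 0.823 * sqrt(1.67) = 100 - 0.823 * 1.2923 = 98.936%
Step 2: C_now = 111.48 * 98.936/100 = 110.29 Ah
Step 3: E_pack = V * C_now = 412.5 * 110.29 = 45495 Wh
Step 4: range = E_pack / consumption = 45495 / 213.7 = 212.9 km

212.9 km


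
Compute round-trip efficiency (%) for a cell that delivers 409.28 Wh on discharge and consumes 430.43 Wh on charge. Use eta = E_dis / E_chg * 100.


eta_e = E_dis / E_chg * 100 = 409.28 / 430.43 * 100 = 95.09%

95.09%


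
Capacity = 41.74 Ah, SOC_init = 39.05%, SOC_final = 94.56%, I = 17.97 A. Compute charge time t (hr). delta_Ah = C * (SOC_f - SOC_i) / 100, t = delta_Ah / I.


Step 1: dSOC = 94.56% - 39.05% = 55.51%
Step 2: delta_Ah = 41.74 * 55.51 / 100 = 23.17 Ah
Step 3: t = 23.17 / 17.97 = 1.289 hr

1.289 hr


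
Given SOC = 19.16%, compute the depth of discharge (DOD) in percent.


DOD = 100 - SOC = 100 - 19.16 = 80.84%

80.84%


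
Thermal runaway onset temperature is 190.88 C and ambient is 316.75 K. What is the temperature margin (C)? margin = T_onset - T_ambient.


Convert: T_ambient = 316.75 K = 43.6 C
margin = 190.88 - 43.6 = 147.28 C

147.28 C


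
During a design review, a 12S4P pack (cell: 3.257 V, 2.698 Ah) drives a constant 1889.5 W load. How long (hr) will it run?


Step 1: E_pack = Ns * V_cell * Np * C_cell = 12 * 3.257 * 4 * 2.698 = 421.79 Wh
Step 2: t = E_pack / P = 421.79 / 1889.5 = 0.2232 hr

0.2232 hr


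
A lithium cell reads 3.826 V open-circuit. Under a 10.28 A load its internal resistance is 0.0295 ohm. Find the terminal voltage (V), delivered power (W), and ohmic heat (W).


Step 1: V_terminal = OCV - I*R = 3.826 - 10.28 * 0.0295 = 3.5227 V
Step 2: P_out = V_terminal * I = 3.5227 * 10.28 = 36.21 W
Step 3: Q = I^2 * R = 10.28^2 * 0.0295 = 3.118 W

V=3.5227 V, P=36.21 W, Q=3.118 W


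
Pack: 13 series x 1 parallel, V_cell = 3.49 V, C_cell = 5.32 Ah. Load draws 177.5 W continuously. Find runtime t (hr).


Step 1: E_pack = Ns * V_cell * Np * C_cell = 13 * 3.49 * 1 * 5.32 = 241.37 Wh
Step 2: t = E_pack / P = 241.37 / 177.5 = 1.360 hr

1.360 hr


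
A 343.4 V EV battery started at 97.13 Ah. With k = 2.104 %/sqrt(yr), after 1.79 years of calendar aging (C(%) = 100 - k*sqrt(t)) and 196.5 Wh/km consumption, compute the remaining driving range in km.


Step 1: capacity retention = 100 - 2.104 * sqrt(1.79) = 100 - 2.104 * 1.3379 = 97.185%
Step 2: C_now = 97.13 * 97.185/100 = 94.396 Ah
Step 3: E_pack = V * C_now = 343.4 * 94.396 = 32416 Wh
Step 4: range = E_pack / consumption = 32416 / 196.5 = 165.0 km

165.0 km


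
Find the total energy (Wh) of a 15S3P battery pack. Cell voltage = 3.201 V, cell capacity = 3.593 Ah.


E = Ns * Vcell * Np * Ccell = 15 * 3.201 * 3 * 3.593 = 517.6 Wh

517.6 Wh


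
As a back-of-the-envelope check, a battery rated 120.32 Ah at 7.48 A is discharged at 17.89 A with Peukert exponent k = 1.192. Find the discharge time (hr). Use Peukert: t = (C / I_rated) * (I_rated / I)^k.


t_rated = C / I_rated = 120.32 / 7.48 = 16.086 hr
(I_rated/I)^k = (0.41811)^1.192 = 0.35365
t = t_rated * (I_rated/I)^k = 16.086 * 0.35365 = 5.689 hr

5.689 hr


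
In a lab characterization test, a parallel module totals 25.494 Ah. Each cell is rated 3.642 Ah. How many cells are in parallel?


n = C_total / C_cell = 25.494 / 3.642 = 7

7


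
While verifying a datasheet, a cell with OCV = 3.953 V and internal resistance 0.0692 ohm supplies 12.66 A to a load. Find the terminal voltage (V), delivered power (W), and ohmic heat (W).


Step 1: V_terminal = OCV - I*R = 3.953 - 12.66 * 0.0692 = 3.0769 V
Step 2: P_out = V_terminal * I = 3.0769 * 12.66 = 38.95 W
Step 3: Q = I^2 * R = 12.66^2 * 0.0692 = 11.09 W

V=3.0769 V, P=38.95 W, Q=11.09 W


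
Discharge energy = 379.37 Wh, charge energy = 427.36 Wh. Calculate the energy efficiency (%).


Round-trip efficiency = 379.37/427.36 * 100% = 88.77%

88.77%


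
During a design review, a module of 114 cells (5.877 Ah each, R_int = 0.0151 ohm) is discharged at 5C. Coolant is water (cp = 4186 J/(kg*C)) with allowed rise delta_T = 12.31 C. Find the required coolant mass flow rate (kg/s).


Step 1: I = 5 * 5.877 = 29.385 A
Step 2: Q_cell = I^2 * R = 29.385^2 * 0.0151 = 13.039 W
Step 3: Q_total = 114 * 13.039 = 1486.4 W
Step 4: m_dot = Q_total / (cp * dT) = 1486.4 / (4186 * 12.31) = 0.02885 kg/s

0.02885 kg/s


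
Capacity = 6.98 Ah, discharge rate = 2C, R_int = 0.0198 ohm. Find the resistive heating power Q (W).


Step 1: I = C_rate * capacity = 2 * 6.98 = 13.96 A
Step 2: Q = I^2 * R = 13.96^2 * 0.0198 = 194.88 * 0.0198 = 3.859 W

3.859 W


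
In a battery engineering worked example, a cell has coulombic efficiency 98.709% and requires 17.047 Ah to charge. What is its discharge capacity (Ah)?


Q_dis = eta/100 * Q_chg = 98.709/100 * 17.047 = 16.83 Ah

16.83 Ah


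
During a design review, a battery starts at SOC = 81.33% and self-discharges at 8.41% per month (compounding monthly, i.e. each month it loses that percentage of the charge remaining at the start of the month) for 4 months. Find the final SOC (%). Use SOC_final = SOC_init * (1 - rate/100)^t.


decay = (1 - 8.41/100)^4 = 0.70371
SOC_final = 81.33 * 0.70371 = 57.23%

57.23%
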